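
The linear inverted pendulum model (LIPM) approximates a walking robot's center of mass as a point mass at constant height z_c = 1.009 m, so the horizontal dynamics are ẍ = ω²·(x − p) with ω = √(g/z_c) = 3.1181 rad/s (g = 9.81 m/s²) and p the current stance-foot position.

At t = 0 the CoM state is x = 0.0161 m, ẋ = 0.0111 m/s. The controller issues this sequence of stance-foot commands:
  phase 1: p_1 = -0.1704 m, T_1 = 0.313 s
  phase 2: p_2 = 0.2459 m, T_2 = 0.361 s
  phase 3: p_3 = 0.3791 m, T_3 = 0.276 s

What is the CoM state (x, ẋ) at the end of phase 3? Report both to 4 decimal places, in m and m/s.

phase 1: p=-0.1704, T=0.313, ωT=0.975965, cosh=1.515278, sinh=1.138450; start (x,ẋ)=(0.016100, 0.011100) → end (x,ẋ)=(0.116252, 0.678857)
phase 2: p=0.2459, T=0.361, ωT=1.125634, cosh=1.703309, sinh=1.378862; start (x,ẋ)=(0.116252, 0.678857) → end (x,ẋ)=(0.325269, 0.598891)
phase 3: p=0.3791, T=0.276, ωT=0.860596, cosh=1.393739, sinh=0.970829; start (x,ẋ)=(0.325269, 0.598891) → end (x,ẋ)=(0.490539, 0.671743)

x = 0.4905, ẋ = 0.6717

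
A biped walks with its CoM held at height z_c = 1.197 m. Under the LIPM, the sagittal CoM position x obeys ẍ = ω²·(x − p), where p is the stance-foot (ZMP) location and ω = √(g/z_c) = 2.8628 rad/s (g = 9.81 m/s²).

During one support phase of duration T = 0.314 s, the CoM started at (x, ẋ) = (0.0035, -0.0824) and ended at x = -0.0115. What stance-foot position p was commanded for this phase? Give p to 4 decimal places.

ωT = 2.8628·0.314 = 0.898919; cosh(ωT) = 1.431978, sinh(ωT) = 1.024968
x(T) = p + (x₀−p)·cosh(ωT) + (ẋ₀/ω)·sinh(ωT) ⇒ p·(1 − cosh) = x(T) − x₀·cosh − (ẋ₀/ω)·sinh
numerator   = -0.0115 − (0.0035)·1.431978 − (-0.0824/2.8628)·1.024968 = 0.012990
denominator = 1 − 1.431978 = -0.431978
p = 0.012990 / -0.431978 = -0.0301

p = -0.0301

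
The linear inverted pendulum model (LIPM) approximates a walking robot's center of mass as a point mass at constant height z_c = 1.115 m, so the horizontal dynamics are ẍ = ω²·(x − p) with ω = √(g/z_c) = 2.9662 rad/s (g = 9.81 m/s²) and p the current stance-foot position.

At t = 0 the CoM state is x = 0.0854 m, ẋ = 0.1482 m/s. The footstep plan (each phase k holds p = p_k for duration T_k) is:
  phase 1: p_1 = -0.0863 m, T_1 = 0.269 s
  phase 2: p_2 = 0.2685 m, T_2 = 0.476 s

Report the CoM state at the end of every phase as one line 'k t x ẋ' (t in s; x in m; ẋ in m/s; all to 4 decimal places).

phase 1: p=-0.0863, T=0.269, ωT=0.797908, cosh=1.335580, sinh=0.885310; start (x,ẋ)=(0.085400, 0.148200) → end (x,ẋ)=(0.187252, 0.648818)
phase 2: p=0.2685, T=0.476, ωT=1.411911, cosh=2.173734, sinh=1.930057; start (x,ẋ)=(0.187252, 0.648818) → end (x,ẋ)=(0.514063, 0.945217)

1 0.2690 0.1873 0.6488
2 0.7450 0.5141 0.9452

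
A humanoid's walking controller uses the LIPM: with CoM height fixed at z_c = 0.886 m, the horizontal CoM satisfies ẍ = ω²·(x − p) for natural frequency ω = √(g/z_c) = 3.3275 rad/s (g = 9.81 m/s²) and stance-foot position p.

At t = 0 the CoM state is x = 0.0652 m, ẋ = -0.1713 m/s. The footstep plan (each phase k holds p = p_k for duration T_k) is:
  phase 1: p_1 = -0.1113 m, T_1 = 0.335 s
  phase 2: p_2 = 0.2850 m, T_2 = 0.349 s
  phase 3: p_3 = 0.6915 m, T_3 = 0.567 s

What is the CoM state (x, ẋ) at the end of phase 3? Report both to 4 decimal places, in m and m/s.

phase 1: p=-0.1113, T=0.335, ωT=1.114713, cosh=1.688351, sinh=1.360341; start (x,ẋ)=(0.065200, -0.171300) → end (x,ẋ)=(0.116663, 0.509719)
phase 2: p=0.2850, T=0.349, ωT=1.161297, cosh=1.753577, sinh=1.440498; start (x,ẋ)=(0.116663, 0.509719) → end (x,ẋ)=(0.210470, 0.086951)
phase 3: p=0.6915, T=0.567, ωT=1.886692, cosh=3.374542, sinh=3.222969; start (x,ẋ)=(0.210470, 0.086951) → end (x,ẋ)=(-0.847538, -4.865357)

x = -0.8475, ẋ = -4.8654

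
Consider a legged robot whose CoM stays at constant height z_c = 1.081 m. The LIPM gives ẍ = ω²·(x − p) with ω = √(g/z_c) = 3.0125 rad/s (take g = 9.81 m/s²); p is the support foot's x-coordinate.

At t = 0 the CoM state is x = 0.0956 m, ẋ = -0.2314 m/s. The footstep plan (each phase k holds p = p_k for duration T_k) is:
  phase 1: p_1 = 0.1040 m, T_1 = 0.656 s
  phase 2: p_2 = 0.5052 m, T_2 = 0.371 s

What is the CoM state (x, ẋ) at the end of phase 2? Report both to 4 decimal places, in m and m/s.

x = -1.1122, ẋ = -4.4864

phase 1: p=0.1040, T=0.656, ωT=1.976200, cosh=3.676934, sinh=3.538339; start (x,ẋ)=(0.095600, -0.231400) → end (x,ẋ)=(-0.198678, -0.940380)
phase 2: p=0.5052, T=0.371, ωT=1.117638, cosh=1.692337, sinh=1.365285; start (x,ẋ)=(-0.198678, -0.940380) → end (x,ẋ)=(-1.112185, -4.486434)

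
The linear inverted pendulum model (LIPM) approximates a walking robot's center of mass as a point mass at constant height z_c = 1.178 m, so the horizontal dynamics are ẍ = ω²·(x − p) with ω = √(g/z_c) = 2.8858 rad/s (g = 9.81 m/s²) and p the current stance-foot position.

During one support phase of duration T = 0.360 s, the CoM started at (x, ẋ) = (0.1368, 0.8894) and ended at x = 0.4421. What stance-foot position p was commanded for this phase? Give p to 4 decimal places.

p = 0.2651

ωT = 2.8858·0.360 = 1.038888; cosh(ωT) = 1.589960, sinh(ωT) = 1.236112
x(T) = p + (x₀−p)·cosh(ωT) + (ẋ₀/ω)·sinh(ωT) ⇒ p·(1 − cosh) = x(T) − x₀·cosh − (ẋ₀/ω)·sinh
numerator   = 0.4421 − (0.1368)·1.589960 − (0.8894/2.8858)·1.236112 = -0.156375
denominator = 1 − 1.589960 = -0.589960
p = -0.156375 / -0.589960 = 0.2651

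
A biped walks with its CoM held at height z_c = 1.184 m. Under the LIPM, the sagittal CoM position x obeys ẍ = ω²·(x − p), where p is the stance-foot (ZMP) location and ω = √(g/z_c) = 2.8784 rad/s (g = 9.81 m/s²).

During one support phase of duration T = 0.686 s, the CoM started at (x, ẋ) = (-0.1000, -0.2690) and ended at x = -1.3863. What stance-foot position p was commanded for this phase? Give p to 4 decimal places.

p = 0.2580

ωT = 2.8784·0.686 = 1.974582; cosh(ωT) = 3.671215, sinh(ωT) = 3.532396
x(T) = p + (x₀−p)·cosh(ωT) + (ẋ₀/ω)·sinh(ωT) ⇒ p·(1 − cosh) = x(T) − x₀·cosh − (ẋ₀/ω)·sinh
numerator   = -1.3863 − (-0.1000)·3.671215 − (-0.2690/2.8784)·3.532396 = -0.689060
denominator = 1 − 3.671215 = -2.671215
p = -0.689060 / -2.671215 = 0.2580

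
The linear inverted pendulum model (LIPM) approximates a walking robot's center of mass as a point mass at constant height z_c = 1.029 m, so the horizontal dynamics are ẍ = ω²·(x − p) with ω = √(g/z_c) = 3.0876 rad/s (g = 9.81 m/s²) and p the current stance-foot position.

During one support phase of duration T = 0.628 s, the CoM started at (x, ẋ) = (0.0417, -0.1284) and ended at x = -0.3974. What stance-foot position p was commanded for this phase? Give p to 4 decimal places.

ωT = 3.0876·0.628 = 1.939013; cosh(ωT) = 3.547865, sinh(ωT) = 3.404019
x(T) = p + (x₀−p)·cosh(ωT) + (ẋ₀/ω)·sinh(ωT) ⇒ p·(1 − cosh) = x(T) − x₀·cosh − (ẋ₀/ω)·sinh
numerator   = -0.3974 − (0.0417)·3.547865 − (-0.1284/3.0876)·3.404019 = -0.403787
denominator = 1 − 3.547865 = -2.547865
p = -0.403787 / -2.547865 = 0.1585

p = 0.1585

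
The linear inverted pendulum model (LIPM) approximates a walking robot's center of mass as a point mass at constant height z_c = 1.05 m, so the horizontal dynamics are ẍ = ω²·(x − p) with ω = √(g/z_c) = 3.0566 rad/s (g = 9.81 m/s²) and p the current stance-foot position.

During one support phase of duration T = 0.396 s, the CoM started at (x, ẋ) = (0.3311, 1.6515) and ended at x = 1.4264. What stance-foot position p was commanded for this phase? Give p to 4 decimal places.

p = 0.0050

ωT = 3.0566·0.396 = 1.210414; cosh(ωT) = 1.826473, sinh(ωT) = 1.528399
x(T) = p + (x₀−p)·cosh(ωT) + (ẋ₀/ω)·sinh(ωT) ⇒ p·(1 − cosh) = x(T) − x₀·cosh − (ẋ₀/ω)·sinh
numerator   = 1.4264 − (0.3311)·1.826473 − (1.6515/3.0566)·1.528399 = -0.004149
denominator = 1 − 1.826473 = -0.826473
p = -0.004149 / -0.826473 = 0.0050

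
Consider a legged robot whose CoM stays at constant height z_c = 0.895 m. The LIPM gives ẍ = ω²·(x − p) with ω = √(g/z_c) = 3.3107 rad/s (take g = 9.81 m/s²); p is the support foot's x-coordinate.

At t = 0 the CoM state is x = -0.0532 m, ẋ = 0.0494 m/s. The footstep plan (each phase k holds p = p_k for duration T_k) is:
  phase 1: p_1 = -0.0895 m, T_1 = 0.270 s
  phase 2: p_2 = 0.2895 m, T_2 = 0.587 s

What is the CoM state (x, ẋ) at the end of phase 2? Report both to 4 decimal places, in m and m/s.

phase 1: p=-0.0895, T=0.270, ωT=0.893889, cosh=1.426840, sinh=1.017778; start (x,ẋ)=(-0.053200, 0.049400) → end (x,ẋ)=(-0.022519, 0.192801)
phase 2: p=0.2895, T=0.587, ωT=1.943381, cosh=3.562768, sinh=3.419549; start (x,ẋ)=(-0.022519, 0.192801) → end (x,ẋ)=(-0.623012, -2.845495)

x = -0.6230, ẋ = -2.8455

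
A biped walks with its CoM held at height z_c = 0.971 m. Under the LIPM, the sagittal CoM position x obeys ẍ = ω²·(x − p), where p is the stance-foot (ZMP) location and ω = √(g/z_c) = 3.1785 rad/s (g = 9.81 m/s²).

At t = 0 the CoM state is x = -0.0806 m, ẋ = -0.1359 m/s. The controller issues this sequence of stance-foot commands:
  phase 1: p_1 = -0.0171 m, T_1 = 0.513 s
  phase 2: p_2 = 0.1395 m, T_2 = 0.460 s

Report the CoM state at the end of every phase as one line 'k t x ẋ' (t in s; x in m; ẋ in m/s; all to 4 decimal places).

1 0.5130 -0.2904 -0.8559
2 0.9730 -1.3877 -4.7359

phase 1: p=-0.0171, T=0.513, ωT=1.630571, cosh=2.651303, sinh=2.455485; start (x,ẋ)=(-0.080600, -0.135900) → end (x,ẋ)=(-0.290444, -0.855914)
phase 2: p=0.1395, T=0.460, ωT=1.462110, cosh=2.273401, sinh=2.041654; start (x,ẋ)=(-0.290444, -0.855914) → end (x,ẋ)=(-1.387718, -4.735916)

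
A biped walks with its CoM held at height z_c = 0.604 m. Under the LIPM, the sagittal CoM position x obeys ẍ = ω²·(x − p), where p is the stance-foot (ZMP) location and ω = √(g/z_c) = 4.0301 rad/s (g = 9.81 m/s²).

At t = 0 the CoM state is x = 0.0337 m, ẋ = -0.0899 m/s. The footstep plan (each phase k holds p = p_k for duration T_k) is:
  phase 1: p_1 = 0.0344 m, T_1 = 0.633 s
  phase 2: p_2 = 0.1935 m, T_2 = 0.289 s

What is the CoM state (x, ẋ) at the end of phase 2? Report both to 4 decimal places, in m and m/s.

x = -0.5587, ẋ = -2.8335

phase 1: p=0.0344, T=0.633, ωT=2.551053, cosh=6.449300, sinh=6.371301; start (x,ẋ)=(0.033700, -0.089900) → end (x,ẋ)=(-0.112240, -0.597766)
phase 2: p=0.1935, T=0.289, ωT=1.164699, cosh=1.758487, sinh=1.446471; start (x,ẋ)=(-0.112240, -0.597766) → end (x,ẋ)=(-0.558688, -2.833451)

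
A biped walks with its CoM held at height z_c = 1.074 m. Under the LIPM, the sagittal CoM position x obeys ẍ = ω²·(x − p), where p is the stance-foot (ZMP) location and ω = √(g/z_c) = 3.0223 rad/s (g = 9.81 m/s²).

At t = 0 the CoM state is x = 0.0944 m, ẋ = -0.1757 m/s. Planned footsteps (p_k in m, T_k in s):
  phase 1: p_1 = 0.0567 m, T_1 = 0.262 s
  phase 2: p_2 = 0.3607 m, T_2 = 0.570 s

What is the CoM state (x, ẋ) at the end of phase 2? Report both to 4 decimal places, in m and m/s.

x = -0.6400, ẋ = -2.8838

phase 1: p=0.0567, T=0.262, ωT=0.791843, cosh=1.330235, sinh=0.877225; start (x,ẋ)=(0.094400, -0.175700) → end (x,ẋ)=(0.055853, -0.133771)
phase 2: p=0.3607, T=0.570, ωT=1.722711, cosh=2.889135, sinh=2.710554; start (x,ẋ)=(0.055853, -0.133771) → end (x,ẋ)=(-0.640017, -2.883822)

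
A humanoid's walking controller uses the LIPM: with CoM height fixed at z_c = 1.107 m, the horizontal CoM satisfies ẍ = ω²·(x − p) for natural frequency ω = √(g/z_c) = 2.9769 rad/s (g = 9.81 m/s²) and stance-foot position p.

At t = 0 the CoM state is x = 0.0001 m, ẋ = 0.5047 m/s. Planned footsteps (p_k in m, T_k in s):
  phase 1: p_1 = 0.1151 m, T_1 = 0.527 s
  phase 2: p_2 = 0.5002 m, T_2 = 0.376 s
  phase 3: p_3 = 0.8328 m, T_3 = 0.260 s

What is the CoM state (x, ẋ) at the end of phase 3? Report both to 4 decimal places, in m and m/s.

x = -0.0473, ẋ = -1.9640

phase 1: p=0.1151, T=0.527, ωT=1.568826, cosh=2.504650, sinh=2.296360; start (x,ẋ)=(0.000100, 0.504700) → end (x,ẋ)=(0.216387, 0.477953)
phase 2: p=0.5002, T=0.376, ωT=1.119314, cosh=1.694629, sinh=1.368125; start (x,ẋ)=(0.216387, 0.477953) → end (x,ẋ)=(0.238901, -0.345952)
phase 3: p=0.8328, T=0.260, ωT=0.773994, cosh=1.314789, sinh=0.853621; start (x,ẋ)=(0.238901, -0.345952) → end (x,ẋ)=(-0.047253, -1.964037)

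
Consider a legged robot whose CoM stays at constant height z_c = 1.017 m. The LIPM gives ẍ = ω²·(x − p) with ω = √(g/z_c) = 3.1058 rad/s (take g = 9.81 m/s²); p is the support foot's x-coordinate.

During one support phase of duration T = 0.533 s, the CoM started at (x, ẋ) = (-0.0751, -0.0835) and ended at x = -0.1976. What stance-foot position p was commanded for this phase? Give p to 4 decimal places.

ωT = 3.1058·0.533 = 1.655391; cosh(ωT) = 2.713073, sinh(ωT) = 2.522056
x(T) = p + (x₀−p)·cosh(ωT) + (ẋ₀/ω)·sinh(ωT) ⇒ p·(1 − cosh) = x(T) − x₀·cosh − (ẋ₀/ω)·sinh
numerator   = -0.1976 − (-0.0751)·2.713073 − (-0.0835/3.1058)·2.522056 = 0.073958
denominator = 1 − 2.713073 = -1.713073
p = 0.073958 / -1.713073 = -0.0432

p = -0.0432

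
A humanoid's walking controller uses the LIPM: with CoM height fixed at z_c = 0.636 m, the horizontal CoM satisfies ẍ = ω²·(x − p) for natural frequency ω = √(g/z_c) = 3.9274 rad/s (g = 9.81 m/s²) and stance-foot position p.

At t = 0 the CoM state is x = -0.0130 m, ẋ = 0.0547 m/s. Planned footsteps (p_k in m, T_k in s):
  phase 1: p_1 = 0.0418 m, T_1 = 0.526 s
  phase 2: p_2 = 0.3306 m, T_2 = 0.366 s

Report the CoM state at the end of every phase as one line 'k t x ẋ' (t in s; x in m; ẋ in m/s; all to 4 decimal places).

phase 1: p=0.0418, T=0.526, ωT=2.065812, cosh=4.009211, sinh=3.882496; start (x,ẋ)=(-0.013000, 0.054700) → end (x,ẋ)=(-0.123830, -0.616293)
phase 2: p=0.3306, T=0.366, ωT=1.437428, cosh=2.223697, sinh=1.986159; start (x,ẋ)=(-0.123830, -0.616293) → end (x,ẋ)=(-0.991586, -4.915204)

1 0.5260 -0.1238 -0.6163
2 0.8920 -0.9916 -4.9152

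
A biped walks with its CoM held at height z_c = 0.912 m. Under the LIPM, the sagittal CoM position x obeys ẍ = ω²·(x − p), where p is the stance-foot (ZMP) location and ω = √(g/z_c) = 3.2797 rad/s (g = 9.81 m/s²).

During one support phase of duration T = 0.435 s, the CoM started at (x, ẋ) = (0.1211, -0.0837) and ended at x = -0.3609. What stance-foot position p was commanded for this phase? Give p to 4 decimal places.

ωT = 3.2797·0.435 = 1.426670; cosh(ωT) = 2.202456, sinh(ωT) = 1.962349
x(T) = p + (x₀−p)·cosh(ωT) + (ẋ₀/ω)·sinh(ωT) ⇒ p·(1 − cosh) = x(T) − x₀·cosh − (ẋ₀/ω)·sinh
numerator   = -0.3609 − (0.1211)·2.202456 − (-0.0837/3.2797)·1.962349 = -0.577537
denominator = 1 − 2.202456 = -1.202456
p = -0.577537 / -1.202456 = 0.4803

p = 0.4803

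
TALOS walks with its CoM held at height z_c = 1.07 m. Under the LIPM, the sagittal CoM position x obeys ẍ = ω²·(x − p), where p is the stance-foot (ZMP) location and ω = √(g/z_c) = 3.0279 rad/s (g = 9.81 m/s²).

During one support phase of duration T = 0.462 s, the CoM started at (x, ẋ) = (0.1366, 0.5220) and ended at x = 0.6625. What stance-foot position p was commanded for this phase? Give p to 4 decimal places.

p = -0.0358

ωT = 3.0279·0.462 = 1.398890; cosh(ωT) = 2.148786, sinh(ωT) = 1.901915
x(T) = p + (x₀−p)·cosh(ωT) + (ẋ₀/ω)·sinh(ωT) ⇒ p·(1 − cosh) = x(T) − x₀·cosh − (ẋ₀/ω)·sinh
numerator   = 0.6625 − (0.1366)·2.148786 − (0.5220/3.0279)·1.901915 = 0.041092
denominator = 1 − 2.148786 = -1.148786
p = 0.041092 / -1.148786 = -0.0358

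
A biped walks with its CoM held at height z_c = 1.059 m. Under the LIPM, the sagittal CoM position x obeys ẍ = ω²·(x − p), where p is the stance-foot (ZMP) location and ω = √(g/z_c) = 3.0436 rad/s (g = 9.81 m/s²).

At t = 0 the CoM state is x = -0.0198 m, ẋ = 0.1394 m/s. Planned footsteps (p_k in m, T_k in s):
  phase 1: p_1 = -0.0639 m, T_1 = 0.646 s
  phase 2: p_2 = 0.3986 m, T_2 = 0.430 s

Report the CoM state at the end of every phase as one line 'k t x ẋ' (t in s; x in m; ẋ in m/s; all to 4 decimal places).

1 0.6460 0.2571 0.9776
2 1.0760 0.6686 1.2024

phase 1: p=-0.0639, T=0.646, ωT=1.966166, cosh=3.641613, sinh=3.501621; start (x,ẋ)=(-0.019800, 0.139400) → end (x,ẋ)=(0.257073, 0.977638)
phase 2: p=0.3986, T=0.430, ωT=1.308748, cosh=1.985847, sinh=1.715689; start (x,ẋ)=(0.257073, 0.977638) → end (x,ẋ)=(0.668647, 1.202404)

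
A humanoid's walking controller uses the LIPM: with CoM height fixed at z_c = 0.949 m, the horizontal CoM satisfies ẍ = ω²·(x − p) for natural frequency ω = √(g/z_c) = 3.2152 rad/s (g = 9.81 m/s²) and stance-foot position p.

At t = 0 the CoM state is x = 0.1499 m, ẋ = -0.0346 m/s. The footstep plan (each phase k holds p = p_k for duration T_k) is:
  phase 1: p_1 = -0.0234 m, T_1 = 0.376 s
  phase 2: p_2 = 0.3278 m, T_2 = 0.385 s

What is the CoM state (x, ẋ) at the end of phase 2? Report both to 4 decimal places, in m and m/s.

x = 0.6181, ẋ = 1.2095

phase 1: p=-0.0234, T=0.376, ωT=1.208915, cosh=1.824185, sinh=1.525664; start (x,ẋ)=(0.149900, -0.034600) → end (x,ẋ)=(0.276313, 0.786974)
phase 2: p=0.3278, T=0.385, ωT=1.237852, cosh=1.869103, sinh=1.579096; start (x,ẋ)=(0.276313, 0.786974) → end (x,ẋ)=(0.618076, 1.209530)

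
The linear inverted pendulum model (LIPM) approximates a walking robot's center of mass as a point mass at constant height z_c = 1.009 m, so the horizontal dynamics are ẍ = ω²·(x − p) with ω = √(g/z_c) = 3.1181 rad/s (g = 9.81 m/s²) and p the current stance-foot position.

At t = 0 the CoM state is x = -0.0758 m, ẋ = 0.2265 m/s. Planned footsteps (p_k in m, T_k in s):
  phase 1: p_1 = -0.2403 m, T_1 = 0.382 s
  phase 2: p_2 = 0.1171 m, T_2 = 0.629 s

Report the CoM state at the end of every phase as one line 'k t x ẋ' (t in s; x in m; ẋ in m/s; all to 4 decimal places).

phase 1: p=-0.2403, T=0.382, ωT=1.191114, cosh=1.797314, sinh=1.493432; start (x,ẋ)=(-0.075800, 0.226500) → end (x,ẋ)=(0.163842, 1.173114)
phase 2: p=0.1171, T=0.629, ωT=1.961285, cosh=3.624566, sinh=3.483889; start (x,ẋ)=(0.163842, 1.173114) → end (x,ẋ)=(1.597251, 4.759788)

1 0.3820 0.1638 1.1731
2 1.0110 1.5973 4.7598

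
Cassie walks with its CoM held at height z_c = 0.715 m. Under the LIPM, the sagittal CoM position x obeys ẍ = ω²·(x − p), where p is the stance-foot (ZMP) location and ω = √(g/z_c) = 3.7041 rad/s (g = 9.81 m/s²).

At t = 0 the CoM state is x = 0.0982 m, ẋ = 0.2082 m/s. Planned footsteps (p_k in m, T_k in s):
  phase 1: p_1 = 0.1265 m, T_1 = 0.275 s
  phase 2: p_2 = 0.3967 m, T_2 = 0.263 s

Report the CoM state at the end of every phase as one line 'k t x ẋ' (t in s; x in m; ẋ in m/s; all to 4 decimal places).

1 0.2750 0.1499 0.1997
2 0.5380 0.0844 -0.7362

phase 1: p=0.1265, T=0.275, ωT=1.018628, cosh=1.565241, sinh=1.204150; start (x,ẋ)=(0.098200, 0.208200) → end (x,ẋ)=(0.149887, 0.199657)
phase 2: p=0.3967, T=0.263, ωT=0.974178, cosh=1.513246, sinh=1.135744; start (x,ẋ)=(0.149887, 0.199657) → end (x,ẋ)=(0.084429, -0.736192)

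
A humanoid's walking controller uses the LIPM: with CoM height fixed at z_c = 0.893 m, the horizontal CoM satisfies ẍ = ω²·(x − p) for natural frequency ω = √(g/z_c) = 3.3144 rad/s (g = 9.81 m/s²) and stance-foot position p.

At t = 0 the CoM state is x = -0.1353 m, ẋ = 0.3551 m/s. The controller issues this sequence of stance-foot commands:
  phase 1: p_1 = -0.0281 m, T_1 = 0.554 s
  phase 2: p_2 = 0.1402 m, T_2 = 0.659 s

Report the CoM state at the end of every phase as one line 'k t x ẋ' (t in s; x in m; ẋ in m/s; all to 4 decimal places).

1 0.5540 -0.0454 0.0560
2 1.2130 -0.6205 -2.4456

phase 1: p=-0.0281, T=0.554, ωT=1.836178, cosh=3.215971, sinh=3.056545; start (x,ẋ)=(-0.135300, 0.355100) → end (x,ẋ)=(-0.045378, 0.055989)
phase 2: p=0.1402, T=0.659, ωT=2.184190, cosh=4.498008, sinh=4.385439; start (x,ẋ)=(-0.045378, 0.055989) → end (x,ẋ)=(-0.620450, -2.445557)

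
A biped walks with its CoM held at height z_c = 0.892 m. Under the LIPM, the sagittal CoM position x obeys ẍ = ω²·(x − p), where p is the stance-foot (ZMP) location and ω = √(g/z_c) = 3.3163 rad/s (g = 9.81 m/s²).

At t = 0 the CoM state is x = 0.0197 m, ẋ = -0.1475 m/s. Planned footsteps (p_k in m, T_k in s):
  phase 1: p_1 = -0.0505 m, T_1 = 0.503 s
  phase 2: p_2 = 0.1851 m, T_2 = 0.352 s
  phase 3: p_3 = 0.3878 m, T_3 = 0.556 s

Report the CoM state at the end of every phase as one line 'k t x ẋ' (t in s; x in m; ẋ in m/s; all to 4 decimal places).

phase 1: p=-0.0505, T=0.503, ωT=1.668099, cosh=2.745342, sinh=2.556737; start (x,ẋ)=(0.019700, -0.147500) → end (x,ẋ)=(0.028506, 0.190281)
phase 2: p=0.1851, T=0.352, ωT=1.167338, cosh=1.762310, sinh=1.451116; start (x,ẋ)=(0.028506, 0.190281) → end (x,ẋ)=(-0.007605, -0.418247)
phase 3: p=0.3878, T=0.556, ωT=1.843863, cosh=3.239556, sinh=3.081351; start (x,ẋ)=(-0.007605, -0.418247) → end (x,ẋ)=(-1.281753, -5.395454)

1 0.5030 0.0285 0.1903
2 0.8550 -0.0076 -0.4182
3 1.4110 -1.2818 -5.3955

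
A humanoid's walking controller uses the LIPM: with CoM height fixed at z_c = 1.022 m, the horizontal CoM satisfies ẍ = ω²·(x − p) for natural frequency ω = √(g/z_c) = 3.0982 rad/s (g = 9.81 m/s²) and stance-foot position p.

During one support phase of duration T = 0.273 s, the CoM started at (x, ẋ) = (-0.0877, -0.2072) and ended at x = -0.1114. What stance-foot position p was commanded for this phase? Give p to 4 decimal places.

ωT = 3.0982·0.273 = 0.845809; cosh(ωT) = 1.379536, sinh(ωT) = 0.950325
x(T) = p + (x₀−p)·cosh(ωT) + (ẋ₀/ω)·sinh(ωT) ⇒ p·(1 − cosh) = x(T) − x₀·cosh − (ẋ₀/ω)·sinh
numerator   = -0.1114 − (-0.0877)·1.379536 − (-0.2072/3.0982)·0.950325 = 0.073141
denominator = 1 − 1.379536 = -0.379536
p = 0.073141 / -0.379536 = -0.1927

p = -0.1927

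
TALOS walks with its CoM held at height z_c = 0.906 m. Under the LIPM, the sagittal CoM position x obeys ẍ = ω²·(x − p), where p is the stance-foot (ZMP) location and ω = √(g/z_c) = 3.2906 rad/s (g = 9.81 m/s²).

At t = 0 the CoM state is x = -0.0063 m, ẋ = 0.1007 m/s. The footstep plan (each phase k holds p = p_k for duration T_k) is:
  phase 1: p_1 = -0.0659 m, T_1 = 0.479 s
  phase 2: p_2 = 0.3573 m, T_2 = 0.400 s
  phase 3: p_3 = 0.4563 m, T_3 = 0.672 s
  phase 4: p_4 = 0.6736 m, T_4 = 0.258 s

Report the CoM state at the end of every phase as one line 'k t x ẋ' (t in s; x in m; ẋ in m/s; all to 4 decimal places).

1 0.4790 0.1552 0.7079
2 0.8790 0.3257 0.2642
3 1.5510 0.2153 -0.7169
4 1.8090 -0.1680 -2.4309

phase 1: p=-0.0659, T=0.479, ωT=1.576197, cosh=2.521645, sinh=2.314885; start (x,ẋ)=(-0.006300, 0.100700) → end (x,ẋ)=(0.155231, 0.707924)
phase 2: p=0.3573, T=0.400, ωT=1.316240, cosh=1.998757, sinh=1.730615; start (x,ẋ)=(0.155231, 0.707924) → end (x,ẋ)=(0.325729, 0.264233)
phase 3: p=0.4563, T=0.672, ωT=2.211283, cosh=4.618491, sinh=4.508931; start (x,ẋ)=(0.325729, 0.264233) → end (x,ẋ)=(0.215325, -0.716931)
phase 4: p=0.6736, T=0.258, ωT=0.848975, cosh=1.382551, sinh=0.954698; start (x,ẋ)=(0.215325, -0.716931) → end (x,ẋ)=(-0.167991, -2.430879)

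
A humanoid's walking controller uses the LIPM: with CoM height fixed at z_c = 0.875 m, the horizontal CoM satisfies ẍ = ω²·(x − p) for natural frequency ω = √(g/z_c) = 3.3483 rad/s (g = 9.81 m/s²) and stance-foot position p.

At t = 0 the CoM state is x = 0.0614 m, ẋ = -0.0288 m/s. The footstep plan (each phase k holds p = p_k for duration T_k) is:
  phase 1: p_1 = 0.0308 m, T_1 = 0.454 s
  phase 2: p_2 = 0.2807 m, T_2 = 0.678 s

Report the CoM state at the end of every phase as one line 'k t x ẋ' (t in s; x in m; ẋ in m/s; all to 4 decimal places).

phase 1: p=0.0308, T=0.454, ωT=1.520128, cosh=2.395748, sinh=2.177064; start (x,ẋ)=(0.061400, -0.028800) → end (x,ẋ)=(0.085384, 0.154060)
phase 2: p=0.2807, T=0.678, ωT=2.270147, cosh=4.892062, sinh=4.788765; start (x,ẋ)=(0.085384, 0.154060) → end (x,ẋ)=(-0.454460, -2.378067)

1 0.4540 0.0854 0.1541
2 1.1320 -0.4545 -2.3781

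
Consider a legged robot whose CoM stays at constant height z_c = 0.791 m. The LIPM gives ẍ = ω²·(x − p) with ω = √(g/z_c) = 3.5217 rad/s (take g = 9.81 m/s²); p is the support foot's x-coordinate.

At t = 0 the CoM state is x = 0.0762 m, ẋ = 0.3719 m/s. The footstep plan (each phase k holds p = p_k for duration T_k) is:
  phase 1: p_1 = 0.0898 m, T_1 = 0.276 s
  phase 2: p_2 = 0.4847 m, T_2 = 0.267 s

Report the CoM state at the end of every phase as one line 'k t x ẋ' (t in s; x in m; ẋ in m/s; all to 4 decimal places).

1 0.2760 0.1888 0.5076
2 0.5430 0.2045 -0.3816

phase 1: p=0.0898, T=0.276, ωT=0.971989, cosh=1.510763, sinh=1.132434; start (x,ẋ)=(0.076200, 0.371900) → end (x,ẋ)=(0.188841, 0.507615)
phase 2: p=0.4847, T=0.267, ωT=0.940294, cosh=1.475623, sinh=1.085110; start (x,ẋ)=(0.188841, 0.507615) → end (x,ẋ)=(0.204531, -0.381556)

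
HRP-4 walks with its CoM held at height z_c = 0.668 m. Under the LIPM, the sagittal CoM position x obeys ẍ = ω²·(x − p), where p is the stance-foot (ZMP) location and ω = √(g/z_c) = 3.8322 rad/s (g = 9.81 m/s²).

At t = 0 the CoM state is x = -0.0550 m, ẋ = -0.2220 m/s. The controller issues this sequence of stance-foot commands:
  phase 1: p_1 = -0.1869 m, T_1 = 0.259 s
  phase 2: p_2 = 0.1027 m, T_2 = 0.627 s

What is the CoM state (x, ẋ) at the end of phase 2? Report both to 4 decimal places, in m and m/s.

phase 1: p=-0.1869, T=0.259, ωT=0.992540, cosh=1.534356, sinh=1.163722; start (x,ẋ)=(-0.055000, -0.222000) → end (x,ẋ)=(-0.051933, 0.247596)
phase 2: p=0.1027, T=0.627, ωT=2.402789, cosh=5.572216, sinh=5.481751; start (x,ẋ)=(-0.051933, 0.247596) → end (x,ẋ)=(-0.404776, -1.868742)

x = -0.4048, ẋ = -1.8687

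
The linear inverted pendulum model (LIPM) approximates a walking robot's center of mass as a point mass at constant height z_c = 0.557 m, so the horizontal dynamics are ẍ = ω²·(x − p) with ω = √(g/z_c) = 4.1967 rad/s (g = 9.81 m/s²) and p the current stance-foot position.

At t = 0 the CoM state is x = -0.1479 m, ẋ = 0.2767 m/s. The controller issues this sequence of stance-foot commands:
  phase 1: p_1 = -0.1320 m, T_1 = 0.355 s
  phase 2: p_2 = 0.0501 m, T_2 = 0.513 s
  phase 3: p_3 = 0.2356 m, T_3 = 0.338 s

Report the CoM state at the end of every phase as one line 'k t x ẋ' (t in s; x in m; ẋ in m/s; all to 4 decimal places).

1 0.3550 -0.0302 0.5045
2 0.8680 0.2101 0.7690
3 1.2060 0.5361 1.4731

phase 1: p=-0.1320, T=0.355, ωT=1.489828, cosh=2.330873, sinh=2.105462; start (x,ẋ)=(-0.147900, 0.276700) → end (x,ẋ)=(-0.030242, 0.504460)
phase 2: p=0.0501, T=0.513, ωT=2.152907, cosh=4.362999, sinh=4.246853; start (x,ẋ)=(-0.030242, 0.504460) → end (x,ẋ)=(0.210057, 0.769043)
phase 3: p=0.2356, T=0.338, ωT=1.418485, cosh=2.186468, sinh=1.944388; start (x,ẋ)=(0.210057, 0.769043) → end (x,ẋ)=(0.536059, 1.473056)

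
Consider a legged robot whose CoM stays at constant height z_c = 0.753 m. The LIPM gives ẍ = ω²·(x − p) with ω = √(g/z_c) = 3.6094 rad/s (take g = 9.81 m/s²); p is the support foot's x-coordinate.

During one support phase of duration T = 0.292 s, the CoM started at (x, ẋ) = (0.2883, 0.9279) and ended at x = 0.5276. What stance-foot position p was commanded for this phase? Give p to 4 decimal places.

ωT = 3.6094·0.292 = 1.053945; cosh(ωT) = 1.608753, sinh(ωT) = 1.260193
x(T) = p + (x₀−p)·cosh(ωT) + (ẋ₀/ω)·sinh(ωT) ⇒ p·(1 − cosh) = x(T) − x₀·cosh − (ẋ₀/ω)·sinh
numerator   = 0.5276 − (0.2883)·1.608753 − (0.9279/3.6094)·1.260193 = -0.260172
denominator = 1 − 1.608753 = -0.608753
p = -0.260172 / -0.608753 = 0.4274

p = 0.4274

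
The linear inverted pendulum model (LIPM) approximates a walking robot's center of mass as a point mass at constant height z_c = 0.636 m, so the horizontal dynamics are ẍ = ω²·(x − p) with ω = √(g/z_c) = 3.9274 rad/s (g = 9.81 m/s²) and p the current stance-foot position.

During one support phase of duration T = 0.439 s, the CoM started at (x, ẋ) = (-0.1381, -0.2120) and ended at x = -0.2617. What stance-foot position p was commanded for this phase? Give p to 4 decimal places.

p = -0.1502

ωT = 3.9274·0.439 = 1.724129; cosh(ωT) = 2.892980, sinh(ωT) = 2.714652
x(T) = p + (x₀−p)·cosh(ωT) + (ẋ₀/ω)·sinh(ωT) ⇒ p·(1 − cosh) = x(T) − x₀·cosh − (ẋ₀/ω)·sinh
numerator   = -0.2617 − (-0.1381)·2.892980 − (-0.2120/3.9274)·2.714652 = 0.284357
denominator = 1 − 2.892980 = -1.892980
p = 0.284357 / -1.892980 = -0.1502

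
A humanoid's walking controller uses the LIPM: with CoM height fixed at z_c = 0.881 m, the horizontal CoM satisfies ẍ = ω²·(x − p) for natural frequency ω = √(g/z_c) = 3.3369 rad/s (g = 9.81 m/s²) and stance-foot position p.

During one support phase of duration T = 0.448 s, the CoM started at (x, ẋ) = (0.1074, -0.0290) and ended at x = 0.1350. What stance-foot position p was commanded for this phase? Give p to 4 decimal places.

p = 0.0731

ωT = 3.3369·0.448 = 1.494931; cosh(ωT) = 2.341647, sinh(ωT) = 2.117383
x(T) = p + (x₀−p)·cosh(ωT) + (ẋ₀/ω)·sinh(ωT) ⇒ p·(1 − cosh) = x(T) − x₀·cosh − (ẋ₀/ω)·sinh
numerator   = 0.1350 − (0.1074)·2.341647 − (-0.0290/3.3369)·2.117383 = -0.098091
denominator = 1 − 2.341647 = -1.341647
p = -0.098091 / -1.341647 = 0.0731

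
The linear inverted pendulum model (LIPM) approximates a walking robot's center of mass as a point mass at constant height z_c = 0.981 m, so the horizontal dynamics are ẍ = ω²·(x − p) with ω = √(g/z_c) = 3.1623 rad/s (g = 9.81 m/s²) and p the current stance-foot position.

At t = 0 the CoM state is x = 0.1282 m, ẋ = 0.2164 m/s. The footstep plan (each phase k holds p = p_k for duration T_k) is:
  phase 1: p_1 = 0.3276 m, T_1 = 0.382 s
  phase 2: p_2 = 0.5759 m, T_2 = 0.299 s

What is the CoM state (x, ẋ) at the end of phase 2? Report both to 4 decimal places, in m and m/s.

phase 1: p=0.3276, T=0.382, ωT=1.207999, cosh=1.822787, sinh=1.523993; start (x,ẋ)=(0.128200, 0.216400) → end (x,ẋ)=(0.068425, -0.566522)
phase 2: p=0.5759, T=0.299, ωT=0.945528, cosh=1.481323, sinh=1.092848; start (x,ẋ)=(0.068425, -0.566522) → end (x,ẋ)=(-0.371617, -2.592992)

x = -0.3716, ẋ = -2.5930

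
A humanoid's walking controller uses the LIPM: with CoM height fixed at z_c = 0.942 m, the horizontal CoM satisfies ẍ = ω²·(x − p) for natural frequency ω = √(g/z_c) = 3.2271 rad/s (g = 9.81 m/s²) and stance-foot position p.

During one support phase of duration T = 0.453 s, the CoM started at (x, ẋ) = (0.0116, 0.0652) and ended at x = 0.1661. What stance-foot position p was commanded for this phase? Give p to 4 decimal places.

p = -0.0774

ωT = 3.2271·0.453 = 1.461876; cosh(ωT) = 2.272924, sinh(ωT) = 2.041123
x(T) = p + (x₀−p)·cosh(ωT) + (ẋ₀/ω)·sinh(ωT) ⇒ p·(1 − cosh) = x(T) − x₀·cosh − (ẋ₀/ω)·sinh
numerator   = 0.1661 − (0.0116)·2.272924 − (0.0652/3.2271)·2.041123 = 0.098495
denominator = 1 − 2.272924 = -1.272924
p = 0.098495 / -1.272924 = -0.0774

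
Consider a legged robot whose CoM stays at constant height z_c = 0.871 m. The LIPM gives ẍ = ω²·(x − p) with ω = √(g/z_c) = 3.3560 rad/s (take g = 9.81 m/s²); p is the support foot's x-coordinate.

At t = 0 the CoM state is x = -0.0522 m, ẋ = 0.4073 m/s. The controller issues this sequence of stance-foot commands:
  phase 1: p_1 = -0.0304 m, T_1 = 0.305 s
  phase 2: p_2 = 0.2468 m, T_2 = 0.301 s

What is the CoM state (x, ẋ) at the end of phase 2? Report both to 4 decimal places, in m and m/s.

phase 1: p=-0.0304, T=0.305, ωT=1.023580, cosh=1.571223, sinh=1.211917; start (x,ẋ)=(-0.052200, 0.407300) → end (x,ẋ)=(0.082431, 0.551294)
phase 2: p=0.2468, T=0.301, ωT=1.010156, cosh=1.555096, sinh=1.190934; start (x,ẋ)=(0.082431, 0.551294) → end (x,ẋ)=(0.186827, 0.200371)

x = 0.1868, ẋ = 0.2004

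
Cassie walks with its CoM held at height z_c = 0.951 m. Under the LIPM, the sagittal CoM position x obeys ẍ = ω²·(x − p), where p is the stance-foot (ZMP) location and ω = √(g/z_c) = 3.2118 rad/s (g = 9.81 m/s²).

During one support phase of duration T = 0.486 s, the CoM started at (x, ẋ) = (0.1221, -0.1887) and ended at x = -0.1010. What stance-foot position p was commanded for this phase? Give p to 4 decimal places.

p = 0.1822

ωT = 3.2118·0.486 = 1.560935; cosh(ωT) = 2.486606, sinh(ωT) = 2.276666
x(T) = p + (x₀−p)·cosh(ωT) + (ẋ₀/ω)·sinh(ωT) ⇒ p·(1 − cosh) = x(T) − x₀·cosh − (ẋ₀/ω)·sinh
numerator   = -0.1010 − (0.1221)·2.486606 − (-0.1887/3.2118)·2.276666 = -0.270856
denominator = 1 − 2.486606 = -1.486606
p = -0.270856 / -1.486606 = 0.1822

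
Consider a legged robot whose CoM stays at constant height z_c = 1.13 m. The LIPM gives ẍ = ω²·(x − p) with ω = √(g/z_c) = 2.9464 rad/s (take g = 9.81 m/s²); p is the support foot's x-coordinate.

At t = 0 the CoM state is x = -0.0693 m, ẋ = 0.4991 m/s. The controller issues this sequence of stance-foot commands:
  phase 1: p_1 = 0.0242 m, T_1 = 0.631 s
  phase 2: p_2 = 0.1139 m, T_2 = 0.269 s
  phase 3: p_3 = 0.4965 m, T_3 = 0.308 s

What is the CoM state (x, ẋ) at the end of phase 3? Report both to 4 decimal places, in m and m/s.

phase 1: p=0.0242, T=0.631, ωT=1.859178, cosh=3.287131, sinh=3.131330; start (x,ẋ)=(-0.069300, 0.499100) → end (x,ẋ)=(0.247279, 0.777962)
phase 2: p=0.1139, T=0.269, ωT=0.792582, cosh=1.330883, sinh=0.878209; start (x,ẋ)=(0.247279, 0.777962) → end (x,ẋ)=(0.523293, 1.380502)
phase 3: p=0.4965, T=0.308, ωT=0.907491, cosh=1.440817, sinh=1.037281; start (x,ẋ)=(0.523293, 1.380502) → end (x,ẋ)=(1.021110, 2.070936)

x = 1.0211, ẋ = 2.0709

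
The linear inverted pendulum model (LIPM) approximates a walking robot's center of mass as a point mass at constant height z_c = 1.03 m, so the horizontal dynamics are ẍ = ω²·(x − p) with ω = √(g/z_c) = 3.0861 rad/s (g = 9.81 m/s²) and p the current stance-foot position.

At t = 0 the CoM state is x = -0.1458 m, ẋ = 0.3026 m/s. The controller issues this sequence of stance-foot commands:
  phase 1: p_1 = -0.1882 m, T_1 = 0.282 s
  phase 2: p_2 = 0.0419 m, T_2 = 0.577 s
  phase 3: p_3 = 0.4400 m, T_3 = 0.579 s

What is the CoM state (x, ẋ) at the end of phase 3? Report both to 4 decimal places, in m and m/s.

phase 1: p=-0.1882, T=0.282, ωT=0.870280, cosh=1.403207, sinh=0.984373; start (x,ẋ)=(-0.145800, 0.302600) → end (x,ẋ)=(-0.032184, 0.553416)
phase 2: p=0.0419, T=0.577, ωT=1.780680, cosh=3.051206, sinh=2.882682; start (x,ẋ)=(-0.032184, 0.553416) → end (x,ẋ)=(0.332793, 1.029520)
phase 3: p=0.4400, T=0.579, ωT=1.786852, cosh=3.069057, sinh=2.901570; start (x,ẋ)=(0.332793, 1.029520) → end (x,ẋ)=(1.078938, 2.199670)

x = 1.0789, ẋ = 2.1997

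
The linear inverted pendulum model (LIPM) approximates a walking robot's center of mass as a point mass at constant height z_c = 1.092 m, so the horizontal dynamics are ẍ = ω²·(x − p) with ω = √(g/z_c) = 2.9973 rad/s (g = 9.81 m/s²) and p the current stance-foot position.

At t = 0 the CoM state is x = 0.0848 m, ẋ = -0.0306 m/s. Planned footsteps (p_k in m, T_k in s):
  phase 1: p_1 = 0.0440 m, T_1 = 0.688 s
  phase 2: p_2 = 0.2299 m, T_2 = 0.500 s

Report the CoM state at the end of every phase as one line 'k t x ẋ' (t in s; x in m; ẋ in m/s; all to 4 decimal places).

phase 1: p=0.0440, T=0.688, ωT=2.062142, cosh=3.994989, sinh=3.867808; start (x,ẋ)=(0.084800, -0.030600) → end (x,ẋ)=(0.167508, 0.350747)
phase 2: p=0.2299, T=0.500, ωT=1.498650, cosh=2.349537, sinh=2.126106; start (x,ẋ)=(0.167508, 0.350747) → end (x,ẋ)=(0.332107, 0.426498)

1 0.6880 0.1675 0.3507
2 1.1880 0.3321 0.4265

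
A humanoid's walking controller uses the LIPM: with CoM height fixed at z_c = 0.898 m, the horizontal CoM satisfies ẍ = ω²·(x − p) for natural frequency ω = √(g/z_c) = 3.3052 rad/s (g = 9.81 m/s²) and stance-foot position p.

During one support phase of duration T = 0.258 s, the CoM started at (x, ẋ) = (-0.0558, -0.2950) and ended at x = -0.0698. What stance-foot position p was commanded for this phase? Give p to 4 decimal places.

ωT = 3.3052·0.258 = 0.852742; cosh(ωT) = 1.386157, sinh(ωT) = 0.959913
x(T) = p + (x₀−p)·cosh(ωT) + (ẋ₀/ω)·sinh(ωT) ⇒ p·(1 − cosh) = x(T) − x₀·cosh − (ẋ₀/ω)·sinh
numerator   = -0.0698 − (-0.0558)·1.386157 − (-0.2950/3.3052)·0.959913 = 0.093223
denominator = 1 − 1.386157 = -0.386157
p = 0.093223 / -0.386157 = -0.2414

p = -0.2414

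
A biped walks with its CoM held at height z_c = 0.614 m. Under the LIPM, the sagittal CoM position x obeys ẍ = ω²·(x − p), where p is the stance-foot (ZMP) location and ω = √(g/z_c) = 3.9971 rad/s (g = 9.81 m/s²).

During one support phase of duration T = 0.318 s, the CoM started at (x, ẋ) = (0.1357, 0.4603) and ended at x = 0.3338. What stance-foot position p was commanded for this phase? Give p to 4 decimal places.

p = 0.1259

ωT = 3.9971·0.318 = 1.271078; cosh(ωT) = 1.922611, sinh(ωT) = 1.642082
x(T) = p + (x₀−p)·cosh(ωT) + (ẋ₀/ω)·sinh(ωT) ⇒ p·(1 − cosh) = x(T) − x₀·cosh − (ẋ₀/ω)·sinh
numerator   = 0.3338 − (0.1357)·1.922611 − (0.4603/3.9971)·1.642082 = -0.116198
denominator = 1 − 1.922611 = -0.922611
p = -0.116198 / -0.922611 = 0.1259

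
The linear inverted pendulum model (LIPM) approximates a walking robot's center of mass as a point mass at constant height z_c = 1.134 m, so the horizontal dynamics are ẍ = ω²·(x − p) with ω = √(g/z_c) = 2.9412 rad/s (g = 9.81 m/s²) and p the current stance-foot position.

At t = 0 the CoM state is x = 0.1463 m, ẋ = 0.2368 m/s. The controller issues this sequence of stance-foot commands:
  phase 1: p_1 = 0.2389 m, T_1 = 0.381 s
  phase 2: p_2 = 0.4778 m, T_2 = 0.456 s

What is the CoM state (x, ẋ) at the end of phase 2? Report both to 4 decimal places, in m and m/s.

x = -0.0884, ẋ = -1.4382

phase 1: p=0.2389, T=0.381, ωT=1.120597, cosh=1.696385, sinh=1.370300; start (x,ẋ)=(0.146300, 0.236800) → end (x,ẋ)=(0.192139, 0.028496)
phase 2: p=0.4778, T=0.456, ωT=1.341187, cosh=2.042558, sinh=1.781023; start (x,ẋ)=(0.192139, 0.028496) → end (x,ẋ)=(-0.088423, -1.438184)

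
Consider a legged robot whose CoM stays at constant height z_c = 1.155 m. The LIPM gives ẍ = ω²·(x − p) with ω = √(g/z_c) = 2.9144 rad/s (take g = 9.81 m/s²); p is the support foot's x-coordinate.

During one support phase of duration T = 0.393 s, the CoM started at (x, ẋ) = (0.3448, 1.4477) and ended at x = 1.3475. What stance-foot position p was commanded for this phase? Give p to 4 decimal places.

ωT = 2.9144·0.393 = 1.145359; cosh(ωT) = 1.730840, sinh(ωT) = 1.412730
x(T) = p + (x₀−p)·cosh(ωT) + (ẋ₀/ω)·sinh(ωT) ⇒ p·(1 − cosh) = x(T) − x₀·cosh − (ẋ₀/ω)·sinh
numerator   = 1.3475 − (0.3448)·1.730840 − (1.4477/2.9144)·1.412730 = 0.048946
denominator = 1 − 1.730840 = -0.730840
p = 0.048946 / -0.730840 = -0.0670

p = -0.0670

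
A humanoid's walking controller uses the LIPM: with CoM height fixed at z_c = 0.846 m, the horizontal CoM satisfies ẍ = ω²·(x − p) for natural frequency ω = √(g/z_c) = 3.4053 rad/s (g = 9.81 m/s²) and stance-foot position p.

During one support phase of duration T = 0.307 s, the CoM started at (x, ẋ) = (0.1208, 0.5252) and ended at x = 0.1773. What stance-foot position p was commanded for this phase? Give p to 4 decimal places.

p = 0.3478

ωT = 3.4053·0.307 = 1.045427; cosh(ωT) = 1.598077, sinh(ωT) = 1.246536
x(T) = p + (x₀−p)·cosh(ωT) + (ẋ₀/ω)·sinh(ωT) ⇒ p·(1 − cosh) = x(T) − x₀·cosh − (ẋ₀/ω)·sinh
numerator   = 0.1773 − (0.1208)·1.598077 − (0.5252/3.4053)·1.246536 = -0.208001
denominator = 1 − 1.598077 = -0.598077
p = -0.208001 / -0.598077 = 0.3478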